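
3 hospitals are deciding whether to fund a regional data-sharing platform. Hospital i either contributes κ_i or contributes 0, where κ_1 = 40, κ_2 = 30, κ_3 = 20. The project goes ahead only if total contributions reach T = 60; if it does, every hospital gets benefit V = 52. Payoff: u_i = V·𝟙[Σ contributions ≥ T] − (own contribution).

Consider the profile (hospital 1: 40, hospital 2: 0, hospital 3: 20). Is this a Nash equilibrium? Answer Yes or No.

Total = 60 ≥ 60: provided.
Hospital 1 (pledges 40, payoff 12): dropping to 0 → total 20, payoff 0. No gain.
Hospital 2 (pledges 0, payoff 52): pledging 30 → total 90, payoff 22. No gain.
Hospital 3 (pledges 20, payoff 32): dropping to 0 → total 40, payoff 0. No gain.

Yes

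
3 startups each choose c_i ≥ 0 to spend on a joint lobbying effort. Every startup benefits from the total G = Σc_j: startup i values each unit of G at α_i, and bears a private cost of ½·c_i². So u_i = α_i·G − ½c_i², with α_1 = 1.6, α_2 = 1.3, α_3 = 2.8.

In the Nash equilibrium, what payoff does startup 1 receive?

Startup i's FOC: ∂u_i/∂c_i = α_i − c_i = 0, so c_i* = α_i.
NE contributions = (1.6, 1.3, 2.8); G = 5.7.
u_1 = α_1·G − ½·(c_1)² = 1.6·5.7 − ½·1.6² = 7.84.

7.84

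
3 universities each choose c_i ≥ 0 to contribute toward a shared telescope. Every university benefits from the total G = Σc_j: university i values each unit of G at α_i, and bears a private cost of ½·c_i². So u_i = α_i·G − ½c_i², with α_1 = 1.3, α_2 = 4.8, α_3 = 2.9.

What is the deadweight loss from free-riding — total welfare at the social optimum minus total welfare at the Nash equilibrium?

57.07

University i's FOC: ∂u_i/∂c_i = α_i − c_i = 0, so c_i* = α_i.
NE contributions = (1.3, 4.8, 2.9); G = 9.
W^NE = (Σα)·G − ½Σα_i² = 9² − ½·33.14 = 64.43.
Planner sets c_i = Σα_j = 9 for every i, so G^SO = 3·9 = 27.
W^SO = (Σα)·G^SO − ½·3·(Σα)² = (3/2)·9² = 121.5.
Deadweight loss = W^SO − W^NE = 57.07.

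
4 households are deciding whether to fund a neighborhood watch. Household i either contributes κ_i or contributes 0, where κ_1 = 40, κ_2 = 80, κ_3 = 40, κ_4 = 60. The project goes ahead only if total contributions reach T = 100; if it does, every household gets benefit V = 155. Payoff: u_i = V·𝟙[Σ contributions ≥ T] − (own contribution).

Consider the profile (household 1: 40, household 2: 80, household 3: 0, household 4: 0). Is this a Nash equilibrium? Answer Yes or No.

Yes

Total = 120 ≥ 100: provided.
Household 1 (pledges 40, payoff 115): dropping to 0 → total 80, payoff 0. No gain.
Household 2 (pledges 80, payoff 75): dropping to 0 → total 40, payoff 0. No gain.
Household 3 (pledges 0, payoff 155): pledging 40 → total 160, payoff 115. No gain.
Household 4 (pledges 0, payoff 155): pledging 60 → total 180, payoff 95. No gain.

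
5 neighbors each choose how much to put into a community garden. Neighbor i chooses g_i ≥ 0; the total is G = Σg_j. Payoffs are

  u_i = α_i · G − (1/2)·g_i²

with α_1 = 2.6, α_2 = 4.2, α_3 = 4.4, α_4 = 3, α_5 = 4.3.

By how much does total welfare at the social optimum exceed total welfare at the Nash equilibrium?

549

Neighbor i's FOC: ∂u_i/∂g_i = α_i − g_i = 0, so g_i* = α_i.
NE contributions = (2.6, 4.2, 4.4, 3, 4.3); G = 18.5.
W^NE = (Σα)·G − ½Σα_i² = 18.5² − ½·71.25 = 306.625.
Planner sets g_i = Σα_j = 18.5 for every i, so G^SO = 5·18.5 = 92.5.
W^SO = (Σα)·G^SO − ½·5·(Σα)² = (5/2)·18.5² = 855.625.
Deadweight loss = W^SO − W^NE = 549.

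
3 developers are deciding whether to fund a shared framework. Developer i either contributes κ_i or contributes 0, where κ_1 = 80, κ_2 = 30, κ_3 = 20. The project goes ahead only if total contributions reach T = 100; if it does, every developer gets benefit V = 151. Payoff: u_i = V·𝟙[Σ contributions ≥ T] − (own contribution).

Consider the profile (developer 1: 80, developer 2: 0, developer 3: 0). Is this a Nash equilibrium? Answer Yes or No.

No

Total = 80 < 100: not provided.
Developer 1 (pledges 80, payoff -80): dropping to 0 → total 0, payoff 0. Profitable deviation.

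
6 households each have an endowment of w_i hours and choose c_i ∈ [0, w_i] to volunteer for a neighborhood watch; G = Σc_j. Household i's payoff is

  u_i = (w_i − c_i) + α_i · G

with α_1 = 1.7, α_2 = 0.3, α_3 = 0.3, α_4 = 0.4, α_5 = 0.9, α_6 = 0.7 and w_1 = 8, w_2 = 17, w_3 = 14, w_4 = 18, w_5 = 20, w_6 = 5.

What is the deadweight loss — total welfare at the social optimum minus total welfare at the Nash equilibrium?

244.2

∂u_i/∂c_i = α_i − 1, so household i contributes w_i if α_i > 1, else 0.
α_i > 1 for i ∈ {1}; NE contributions (8, 0, 0, 0, 0, 0), G = 8.
W^NE = Σw_i − G^NE + (Σα_i)·G^NE = 82 + 3.3·8 = 108.4.
Planner: ∂(Σu_j)/∂c_i = Σα_j − 1 = 3.3 > 0, so everyone contributes w_i; G^SO = 82, W^SO = 82 + 3.3·82 = 352.6.
Deadweight loss = 244.2.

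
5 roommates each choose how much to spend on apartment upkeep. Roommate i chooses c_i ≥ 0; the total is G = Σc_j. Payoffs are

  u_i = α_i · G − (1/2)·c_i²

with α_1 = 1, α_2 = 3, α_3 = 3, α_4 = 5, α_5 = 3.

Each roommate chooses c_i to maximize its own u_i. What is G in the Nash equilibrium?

Roommate i's FOC: ∂u_i/∂c_i = α_i − c_i = 0, so c_i* = α_i.
NE contributions = (1, 3, 3, 5, 3); G = 15.

15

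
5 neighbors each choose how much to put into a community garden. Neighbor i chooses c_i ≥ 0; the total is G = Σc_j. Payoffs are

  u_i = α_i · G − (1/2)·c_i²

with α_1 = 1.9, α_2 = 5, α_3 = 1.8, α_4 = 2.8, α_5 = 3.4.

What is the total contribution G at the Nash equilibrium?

Neighbor i's FOC: ∂u_i/∂c_i = α_i − c_i = 0, so c_i* = α_i.
NE contributions = (1.9, 5, 1.8, 2.8, 3.4); G = 14.9.

14.9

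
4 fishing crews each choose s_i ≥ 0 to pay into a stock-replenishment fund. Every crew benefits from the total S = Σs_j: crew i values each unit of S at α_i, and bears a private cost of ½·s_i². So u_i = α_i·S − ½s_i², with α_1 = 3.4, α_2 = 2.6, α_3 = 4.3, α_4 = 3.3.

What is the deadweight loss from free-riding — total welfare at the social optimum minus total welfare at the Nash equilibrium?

Crew i's FOC: ∂u_i/∂s_i = α_i − s_i = 0, so s_i* = α_i.
NE contributions = (3.4, 2.6, 4.3, 3.3); S = 13.6.
W^NE = (Σα)·S − ½Σα_i² = 13.6² − ½·47.7 = 161.11.
Planner sets s_i = Σα_j = 13.6 for every i, so S^SO = 4·13.6 = 54.4.
W^SO = (Σα)·S^SO − ½·4·(Σα)² = (4/2)·13.6² = 369.92.
Deadweight loss = W^SO − W^NE = 208.81.

208.81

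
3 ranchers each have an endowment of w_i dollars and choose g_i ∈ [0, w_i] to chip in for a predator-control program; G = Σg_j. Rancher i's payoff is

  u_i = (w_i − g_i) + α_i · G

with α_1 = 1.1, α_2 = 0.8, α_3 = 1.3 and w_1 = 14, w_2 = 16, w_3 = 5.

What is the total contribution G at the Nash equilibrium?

∂u_i/∂g_i = α_i − 1, so rancher i contributes w_i if α_i > 1, else 0.
α_i > 1 for i ∈ {1, 3}; NE contributions (14, 0, 5), G = 19.

19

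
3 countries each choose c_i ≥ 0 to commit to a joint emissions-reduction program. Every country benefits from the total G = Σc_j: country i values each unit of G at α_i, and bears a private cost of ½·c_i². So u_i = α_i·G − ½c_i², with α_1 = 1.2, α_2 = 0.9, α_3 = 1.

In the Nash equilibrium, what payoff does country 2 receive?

Country i's FOC: ∂u_i/∂c_i = α_i − c_i = 0, so c_i* = α_i.
NE contributions = (1.2, 0.9, 1); G = 3.1.
u_2 = α_2·G − ½·(c_2)² = 0.9·3.1 − ½·0.9² = 2.385.

2.385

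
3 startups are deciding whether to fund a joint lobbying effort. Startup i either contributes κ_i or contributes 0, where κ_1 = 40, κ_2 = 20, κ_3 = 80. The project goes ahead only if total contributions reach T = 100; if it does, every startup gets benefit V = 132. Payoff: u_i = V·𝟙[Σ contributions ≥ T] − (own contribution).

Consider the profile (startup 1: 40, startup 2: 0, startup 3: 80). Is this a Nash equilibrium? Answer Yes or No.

Yes

Total = 120 ≥ 100: provided.
Startup 1 (pledges 40, payoff 92): dropping to 0 → total 80, payoff 0. No gain.
Startup 2 (pledges 0, payoff 132): pledging 20 → total 140, payoff 112. No gain.
Startup 3 (pledges 80, payoff 52): dropping to 0 → total 40, payoff 0. No gain.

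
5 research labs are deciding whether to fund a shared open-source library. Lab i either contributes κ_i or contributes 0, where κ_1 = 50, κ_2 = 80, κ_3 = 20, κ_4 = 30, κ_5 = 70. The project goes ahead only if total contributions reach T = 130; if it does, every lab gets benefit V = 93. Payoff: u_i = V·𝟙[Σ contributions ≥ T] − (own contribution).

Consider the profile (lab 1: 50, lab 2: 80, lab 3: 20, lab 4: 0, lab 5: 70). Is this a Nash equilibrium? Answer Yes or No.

No

Total = 220 ≥ 130: provided.
Lab 1 (pledges 50, payoff 43): dropping to 0 → total 170, payoff 93. Profitable deviation.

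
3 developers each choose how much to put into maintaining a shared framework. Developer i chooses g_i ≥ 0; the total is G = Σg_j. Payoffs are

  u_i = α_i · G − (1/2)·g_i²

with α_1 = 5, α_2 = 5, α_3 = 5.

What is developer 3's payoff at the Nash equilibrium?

62.5

Developer i's FOC: ∂u_i/∂g_i = α_i − g_i = 0, so g_i* = α_i.
NE contributions = (5, 5, 5); G = 15.
u_3 = α_3·G − ½·(g_3)² = 5·15 − ½·5² = 62.5.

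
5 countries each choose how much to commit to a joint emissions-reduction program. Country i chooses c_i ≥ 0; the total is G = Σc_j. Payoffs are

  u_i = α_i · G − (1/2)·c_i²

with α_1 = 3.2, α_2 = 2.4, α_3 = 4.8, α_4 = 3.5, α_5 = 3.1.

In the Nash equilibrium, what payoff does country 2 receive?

Country i's FOC: ∂u_i/∂c_i = α_i − c_i = 0, so c_i* = α_i.
NE contributions = (3.2, 2.4, 4.8, 3.5, 3.1); G = 17.
u_2 = α_2·G − ½·(c_2)² = 2.4·17 − ½·2.4² = 37.92.

37.92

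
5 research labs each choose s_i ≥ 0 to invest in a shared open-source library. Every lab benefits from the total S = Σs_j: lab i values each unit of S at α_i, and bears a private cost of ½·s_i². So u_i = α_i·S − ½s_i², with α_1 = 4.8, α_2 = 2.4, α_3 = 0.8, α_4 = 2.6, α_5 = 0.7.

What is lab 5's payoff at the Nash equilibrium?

Lab i's FOC: ∂u_i/∂s_i = α_i − s_i = 0, so s_i* = α_i.
NE contributions = (4.8, 2.4, 0.8, 2.6, 0.7); S = 11.3.
u_5 = α_5·S − ½·(s_5)² = 0.7·11.3 − ½·0.7² = 7.665.

7.665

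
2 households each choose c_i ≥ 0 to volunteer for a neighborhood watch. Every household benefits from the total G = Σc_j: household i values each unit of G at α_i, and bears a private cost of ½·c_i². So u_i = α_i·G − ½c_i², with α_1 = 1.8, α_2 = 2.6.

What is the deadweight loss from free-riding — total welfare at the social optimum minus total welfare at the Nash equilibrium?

Household i's FOC: ∂u_i/∂c_i = α_i − c_i = 0, so c_i* = α_i.
NE contributions = (1.8, 2.6); G = 4.4.
W^NE = (Σα)·G − ½Σα_i² = 4.4² − ½·10 = 14.36.
Planner sets c_i = Σα_j = 4.4 for every i, so G^SO = 2·4.4 = 8.8.
W^SO = (Σα)·G^SO − ½·2·(Σα)² = (2/2)·4.4² = 19.36.
Deadweight loss = W^SO − W^NE = 5.

5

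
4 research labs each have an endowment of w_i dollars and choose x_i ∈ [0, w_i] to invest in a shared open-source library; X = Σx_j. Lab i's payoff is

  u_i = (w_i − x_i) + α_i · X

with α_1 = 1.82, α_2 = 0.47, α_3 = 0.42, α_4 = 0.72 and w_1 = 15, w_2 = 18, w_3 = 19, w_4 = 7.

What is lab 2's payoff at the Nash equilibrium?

∂u_i/∂x_i = α_i − 1, so lab i contributes w_i if α_i > 1, else 0.
α_i > 1 for i ∈ {1}; NE contributions (15, 0, 0, 0), X = 15.
u_2 = (18 − 0) + 0.47·15 = 25.05.

25.05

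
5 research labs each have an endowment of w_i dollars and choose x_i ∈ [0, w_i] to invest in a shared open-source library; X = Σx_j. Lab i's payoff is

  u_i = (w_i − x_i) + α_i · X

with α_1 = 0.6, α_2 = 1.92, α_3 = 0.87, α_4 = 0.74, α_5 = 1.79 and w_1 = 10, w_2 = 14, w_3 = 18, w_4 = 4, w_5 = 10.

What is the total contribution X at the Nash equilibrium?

24

∂u_i/∂x_i = α_i − 1, so lab i contributes w_i if α_i > 1, else 0.
α_i > 1 for i ∈ {2, 5}; NE contributions (0, 14, 0, 0, 10), X = 24.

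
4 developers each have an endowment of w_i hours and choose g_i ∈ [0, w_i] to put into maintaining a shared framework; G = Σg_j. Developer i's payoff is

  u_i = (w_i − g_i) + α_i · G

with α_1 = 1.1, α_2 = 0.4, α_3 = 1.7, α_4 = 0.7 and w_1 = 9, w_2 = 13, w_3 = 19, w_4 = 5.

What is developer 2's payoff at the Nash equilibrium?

24.2

∂u_i/∂g_i = α_i − 1, so developer i contributes w_i if α_i > 1, else 0.
α_i > 1 for i ∈ {1, 3}; NE contributions (9, 0, 19, 0), G = 28.
u_2 = (13 − 0) + 0.4·28 = 24.2.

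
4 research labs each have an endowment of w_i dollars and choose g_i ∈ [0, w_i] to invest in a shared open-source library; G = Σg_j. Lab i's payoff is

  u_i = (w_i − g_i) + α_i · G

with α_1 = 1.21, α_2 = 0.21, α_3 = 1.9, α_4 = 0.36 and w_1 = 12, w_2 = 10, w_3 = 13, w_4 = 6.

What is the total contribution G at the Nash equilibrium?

∂u_i/∂g_i = α_i − 1, so lab i contributes w_i if α_i > 1, else 0.
α_i > 1 for i ∈ {1, 3}; NE contributions (12, 0, 13, 0), G = 25.

25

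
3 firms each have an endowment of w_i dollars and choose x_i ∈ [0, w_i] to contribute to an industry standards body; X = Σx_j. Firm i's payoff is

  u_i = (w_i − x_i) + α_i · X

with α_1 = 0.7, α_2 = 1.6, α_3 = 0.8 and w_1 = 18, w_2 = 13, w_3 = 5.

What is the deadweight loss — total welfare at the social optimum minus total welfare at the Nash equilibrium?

48.3

∂u_i/∂x_i = α_i − 1, so firm i contributes w_i if α_i > 1, else 0.
α_i > 1 for i ∈ {2}; NE contributions (0, 13, 0), X = 13.
W^NE = Σw_i − X^NE + (Σα_i)·X^NE = 36 + 2.1·13 = 63.3.
Planner: ∂(Σu_j)/∂x_i = Σα_j − 1 = 2.1 > 0, so everyone contributes w_i; X^SO = 36, W^SO = 36 + 2.1·36 = 111.6.
Deadweight loss = 48.3.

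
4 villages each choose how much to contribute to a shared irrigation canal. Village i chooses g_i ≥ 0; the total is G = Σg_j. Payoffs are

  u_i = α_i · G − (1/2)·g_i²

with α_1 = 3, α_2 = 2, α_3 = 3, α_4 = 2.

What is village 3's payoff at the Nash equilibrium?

25.5

Village i's FOC: ∂u_i/∂g_i = α_i − g_i = 0, so g_i* = α_i.
NE contributions = (3, 2, 3, 2); G = 10.
u_3 = α_3·G − ½·(g_3)² = 3·10 − ½·3² = 25.5.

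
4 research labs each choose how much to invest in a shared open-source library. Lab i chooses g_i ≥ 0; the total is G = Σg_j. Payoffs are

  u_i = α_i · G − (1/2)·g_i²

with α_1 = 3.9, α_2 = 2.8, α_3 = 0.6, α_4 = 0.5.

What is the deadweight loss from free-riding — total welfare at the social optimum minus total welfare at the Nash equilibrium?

72.67

Lab i's FOC: ∂u_i/∂g_i = α_i − g_i = 0, so g_i* = α_i.
NE contributions = (3.9, 2.8, 0.6, 0.5); G = 7.8.
W^NE = (Σα)·G − ½Σα_i² = 7.8² − ½·23.66 = 49.01.
Planner sets g_i = Σα_j = 7.8 for every i, so G^SO = 4·7.8 = 31.2.
W^SO = (Σα)·G^SO − ½·4·(Σα)² = (4/2)·7.8² = 121.68.
Deadweight loss = W^SO − W^NE = 72.67.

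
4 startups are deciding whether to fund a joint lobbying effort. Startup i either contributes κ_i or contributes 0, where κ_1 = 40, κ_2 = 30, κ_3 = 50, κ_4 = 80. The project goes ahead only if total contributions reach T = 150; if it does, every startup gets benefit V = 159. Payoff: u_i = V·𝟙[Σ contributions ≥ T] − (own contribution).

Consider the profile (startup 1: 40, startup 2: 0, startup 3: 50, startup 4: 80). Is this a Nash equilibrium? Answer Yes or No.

Yes

Total = 170 ≥ 150: provided.
Startup 1 (pledges 40, payoff 119): dropping to 0 → total 130, payoff 0. No gain.
Startup 2 (pledges 0, payoff 159): pledging 30 → total 200, payoff 129. No gain.
Startup 3 (pledges 50, payoff 109): dropping to 0 → total 120, payoff 0. No gain.
Startup 4 (pledges 80, payoff 79): dropping to 0 → total 90, payoff 0. No gain.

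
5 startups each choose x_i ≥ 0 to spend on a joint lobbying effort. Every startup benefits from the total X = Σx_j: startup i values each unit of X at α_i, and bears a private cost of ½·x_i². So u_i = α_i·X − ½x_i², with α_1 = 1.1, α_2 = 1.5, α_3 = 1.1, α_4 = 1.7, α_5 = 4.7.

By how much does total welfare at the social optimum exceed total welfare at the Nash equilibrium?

167.84

Startup i's FOC: ∂u_i/∂x_i = α_i − x_i = 0, so x_i* = α_i.
NE contributions = (1.1, 1.5, 1.1, 1.7, 4.7); X = 10.1.
W^NE = (Σα)·X − ½Σα_i² = 10.1² − ½·29.65 = 87.185.
Planner sets x_i = Σα_j = 10.1 for every i, so X^SO = 5·10.1 = 50.5.
W^SO = (Σα)·X^SO − ½·5·(Σα)² = (5/2)·10.1² = 255.025.
Deadweight loss = W^SO − W^NE = 167.84.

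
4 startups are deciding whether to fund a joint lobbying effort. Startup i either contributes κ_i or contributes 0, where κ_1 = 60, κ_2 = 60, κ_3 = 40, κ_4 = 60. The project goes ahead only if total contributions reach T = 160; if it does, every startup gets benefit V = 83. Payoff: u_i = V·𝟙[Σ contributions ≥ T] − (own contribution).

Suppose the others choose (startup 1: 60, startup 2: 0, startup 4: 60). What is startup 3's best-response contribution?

Others' total = 120. Contributing 40 brings total to 160 ≥ 160: gain V − κ_3 = 43.
Best response: 40.

40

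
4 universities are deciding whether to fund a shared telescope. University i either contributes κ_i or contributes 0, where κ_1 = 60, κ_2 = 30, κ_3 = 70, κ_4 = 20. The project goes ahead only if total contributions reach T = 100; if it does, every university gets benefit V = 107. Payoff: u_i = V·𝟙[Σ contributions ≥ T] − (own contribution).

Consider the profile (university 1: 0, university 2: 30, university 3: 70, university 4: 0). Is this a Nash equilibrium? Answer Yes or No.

Total = 100 ≥ 100: provided.
University 1 (pledges 0, payoff 107): pledging 60 → total 160, payoff 47. No gain.
University 2 (pledges 30, payoff 77): dropping to 0 → total 70, payoff 0. No gain.
University 3 (pledges 70, payoff 37): dropping to 0 → total 30, payoff 0. No gain.
University 4 (pledges 0, payoff 107): pledging 20 → total 120, payoff 87. No gain.

Yes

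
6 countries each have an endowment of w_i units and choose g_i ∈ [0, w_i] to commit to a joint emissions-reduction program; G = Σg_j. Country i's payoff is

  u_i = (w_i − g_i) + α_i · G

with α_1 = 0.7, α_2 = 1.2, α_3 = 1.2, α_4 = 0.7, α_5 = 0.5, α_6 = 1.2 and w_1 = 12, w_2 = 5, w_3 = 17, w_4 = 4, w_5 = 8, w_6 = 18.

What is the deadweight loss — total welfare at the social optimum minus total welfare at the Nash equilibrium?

108

∂u_i/∂g_i = α_i − 1, so country i contributes w_i if α_i > 1, else 0.
α_i > 1 for i ∈ {2, 3, 6}; NE contributions (0, 5, 17, 0, 0, 18), G = 40.
W^NE = Σw_i − G^NE + (Σα_i)·G^NE = 64 + 4.5·40 = 244.
Planner: ∂(Σu_j)/∂g_i = Σα_j − 1 = 4.5 > 0, so everyone contributes w_i; G^SO = 64, W^SO = 64 + 4.5·64 = 352.
Deadweight loss = 108.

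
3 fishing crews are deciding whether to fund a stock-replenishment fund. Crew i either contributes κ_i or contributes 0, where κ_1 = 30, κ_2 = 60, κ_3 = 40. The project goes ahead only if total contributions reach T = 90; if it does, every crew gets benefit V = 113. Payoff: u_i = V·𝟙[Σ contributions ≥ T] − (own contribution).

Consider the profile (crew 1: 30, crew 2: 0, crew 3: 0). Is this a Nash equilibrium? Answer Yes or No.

No

Total = 30 < 90: not provided.
Crew 1 (pledges 30, payoff -30): dropping to 0 → total 0, payoff 0. Profitable deviation.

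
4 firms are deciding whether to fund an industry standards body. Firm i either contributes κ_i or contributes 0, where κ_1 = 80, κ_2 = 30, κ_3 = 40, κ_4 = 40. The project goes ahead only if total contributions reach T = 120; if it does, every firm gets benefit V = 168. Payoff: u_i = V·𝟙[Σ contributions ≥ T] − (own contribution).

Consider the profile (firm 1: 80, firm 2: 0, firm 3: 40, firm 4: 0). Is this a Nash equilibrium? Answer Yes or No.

Yes

Total = 120 ≥ 120: provided.
Firm 1 (pledges 80, payoff 88): dropping to 0 → total 40, payoff 0. No gain.
Firm 2 (pledges 0, payoff 168): pledging 30 → total 150, payoff 138. No gain.
Firm 3 (pledges 40, payoff 128): dropping to 0 → total 80, payoff 0. No gain.
Firm 4 (pledges 0, payoff 168): pledging 40 → total 160, payoff 128. No gain.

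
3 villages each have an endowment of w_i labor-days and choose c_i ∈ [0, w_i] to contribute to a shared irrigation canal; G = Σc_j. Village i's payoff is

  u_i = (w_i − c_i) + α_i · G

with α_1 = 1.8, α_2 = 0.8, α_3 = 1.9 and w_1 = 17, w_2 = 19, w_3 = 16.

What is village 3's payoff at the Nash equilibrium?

62.7

∂u_i/∂c_i = α_i − 1, so village i contributes w_i if α_i > 1, else 0.
α_i > 1 for i ∈ {1, 3}; NE contributions (17, 0, 16), G = 33.
u_3 = (16 − 16) + 1.9·33 = 62.7.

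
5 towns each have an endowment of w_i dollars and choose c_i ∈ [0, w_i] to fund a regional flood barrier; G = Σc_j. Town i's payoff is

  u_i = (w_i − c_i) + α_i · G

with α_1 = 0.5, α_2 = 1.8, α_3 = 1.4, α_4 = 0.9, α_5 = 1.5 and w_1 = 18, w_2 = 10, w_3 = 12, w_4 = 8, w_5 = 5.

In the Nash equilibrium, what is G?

∂u_i/∂c_i = α_i − 1, so town i contributes w_i if α_i > 1, else 0.
α_i > 1 for i ∈ {2, 3, 5}; NE contributions (0, 10, 12, 0, 5), G = 27.

27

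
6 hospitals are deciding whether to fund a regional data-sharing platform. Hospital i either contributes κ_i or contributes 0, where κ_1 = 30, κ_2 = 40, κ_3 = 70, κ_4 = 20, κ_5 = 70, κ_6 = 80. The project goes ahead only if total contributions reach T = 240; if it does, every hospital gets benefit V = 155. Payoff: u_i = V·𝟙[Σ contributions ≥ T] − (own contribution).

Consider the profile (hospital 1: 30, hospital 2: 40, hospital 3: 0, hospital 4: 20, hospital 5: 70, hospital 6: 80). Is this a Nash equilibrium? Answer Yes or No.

Yes

Total = 240 ≥ 240: provided.
Hospital 1 (pledges 30, payoff 125): dropping to 0 → total 210, payoff 0. No gain.
Hospital 2 (pledges 40, payoff 115): dropping to 0 → total 200, payoff 0. No gain.
Hospital 3 (pledges 0, payoff 155): pledging 70 → total 310, payoff 85. No gain.
Hospital 4 (pledges 20, payoff 135): dropping to 0 → total 220, payoff 0. No gain.
Hospital 5 (pledges 70, payoff 85): dropping to 0 → total 170, payoff 0. No gain.
Hospital 6 (pledges 80, payoff 75): dropping to 0 → total 160, payoff 0. No gain.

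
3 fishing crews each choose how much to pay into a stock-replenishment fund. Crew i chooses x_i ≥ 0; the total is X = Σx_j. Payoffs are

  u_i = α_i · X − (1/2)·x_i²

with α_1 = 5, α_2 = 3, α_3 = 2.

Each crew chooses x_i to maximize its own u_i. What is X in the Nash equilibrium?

10

Crew i's FOC: ∂u_i/∂x_i = α_i − x_i = 0, so x_i* = α_i.
NE contributions = (5, 3, 2); X = 10.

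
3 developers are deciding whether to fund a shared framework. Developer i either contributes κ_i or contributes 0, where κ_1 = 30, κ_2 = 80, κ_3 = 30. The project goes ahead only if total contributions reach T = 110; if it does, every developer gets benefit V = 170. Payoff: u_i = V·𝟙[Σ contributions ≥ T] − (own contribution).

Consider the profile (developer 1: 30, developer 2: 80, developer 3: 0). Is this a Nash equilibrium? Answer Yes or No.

Total = 110 ≥ 110: provided.
Developer 1 (pledges 30, payoff 140): dropping to 0 → total 80, payoff 0. No gain.
Developer 2 (pledges 80, payoff 90): dropping to 0 → total 30, payoff 0. No gain.
Developer 3 (pledges 0, payoff 170): pledging 30 → total 140, payoff 140. No gain.

Yes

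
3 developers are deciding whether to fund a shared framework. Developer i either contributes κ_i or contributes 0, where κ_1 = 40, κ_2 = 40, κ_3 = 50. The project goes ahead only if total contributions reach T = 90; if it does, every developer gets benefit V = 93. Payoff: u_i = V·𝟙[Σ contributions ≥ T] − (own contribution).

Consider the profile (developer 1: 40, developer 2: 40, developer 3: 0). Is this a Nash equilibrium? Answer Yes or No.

Total = 80 < 90: not provided.
Developer 1 (pledges 40, payoff -40): dropping to 0 → total 40, payoff 0. Profitable deviation.

No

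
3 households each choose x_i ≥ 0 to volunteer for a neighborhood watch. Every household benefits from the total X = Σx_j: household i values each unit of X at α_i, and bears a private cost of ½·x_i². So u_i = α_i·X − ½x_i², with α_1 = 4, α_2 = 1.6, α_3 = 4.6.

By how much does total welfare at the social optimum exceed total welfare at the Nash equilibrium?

71.88

Household i's FOC: ∂u_i/∂x_i = α_i − x_i = 0, so x_i* = α_i.
NE contributions = (4, 1.6, 4.6); X = 10.2.
W^NE = (Σα)·X − ½Σα_i² = 10.2² − ½·39.72 = 84.18.
Planner sets x_i = Σα_j = 10.2 for every i, so X^SO = 3·10.2 = 30.6.
W^SO = (Σα)·X^SO − ½·3·(Σα)² = (3/2)·10.2² = 156.06.
Deadweight loss = W^SO − W^NE = 71.88.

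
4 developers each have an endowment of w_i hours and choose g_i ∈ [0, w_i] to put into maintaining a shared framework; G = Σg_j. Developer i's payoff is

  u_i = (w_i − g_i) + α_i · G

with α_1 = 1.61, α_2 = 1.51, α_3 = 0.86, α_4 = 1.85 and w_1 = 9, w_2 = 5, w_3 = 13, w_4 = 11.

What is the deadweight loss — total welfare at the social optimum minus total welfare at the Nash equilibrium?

∂u_i/∂g_i = α_i − 1, so developer i contributes w_i if α_i > 1, else 0.
α_i > 1 for i ∈ {1, 2, 4}; NE contributions (9, 5, 0, 11), G = 25.
W^NE = Σw_i − G^NE + (Σα_i)·G^NE = 38 + 4.83·25 = 158.75.
Planner: ∂(Σu_j)/∂g_i = Σα_j − 1 = 4.83 > 0, so everyone contributes w_i; G^SO = 38, W^SO = 38 + 4.83·38 = 221.54.
Deadweight loss = 62.79.

62.79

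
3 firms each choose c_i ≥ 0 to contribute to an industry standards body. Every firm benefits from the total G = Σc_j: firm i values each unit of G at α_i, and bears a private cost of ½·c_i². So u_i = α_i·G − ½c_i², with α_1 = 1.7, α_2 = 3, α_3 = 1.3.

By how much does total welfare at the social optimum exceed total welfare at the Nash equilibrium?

Firm i's FOC: ∂u_i/∂c_i = α_i − c_i = 0, so c_i* = α_i.
NE contributions = (1.7, 3, 1.3); G = 6.
W^NE = (Σα)·G − ½Σα_i² = 6² − ½·13.58 = 29.21.
Planner sets c_i = Σα_j = 6 for every i, so G^SO = 3·6 = 18.
W^SO = (Σα)·G^SO − ½·3·(Σα)² = (3/2)·6² = 54.
Deadweight loss = W^SO − W^NE = 24.79.

24.79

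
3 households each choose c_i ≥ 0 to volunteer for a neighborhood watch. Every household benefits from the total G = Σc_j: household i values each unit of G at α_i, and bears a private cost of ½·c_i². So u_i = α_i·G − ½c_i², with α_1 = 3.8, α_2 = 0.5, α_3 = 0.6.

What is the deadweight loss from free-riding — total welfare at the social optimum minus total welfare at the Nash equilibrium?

Household i's FOC: ∂u_i/∂c_i = α_i − c_i = 0, so c_i* = α_i.
NE contributions = (3.8, 0.5, 0.6); G = 4.9.
W^NE = (Σα)·G − ½Σα_i² = 4.9² − ½·15.05 = 16.485.
Planner sets c_i = Σα_j = 4.9 for every i, so G^SO = 3·4.9 = 14.7.
W^SO = (Σα)·G^SO − ½·3·(Σα)² = (3/2)·4.9² = 36.015.
Deadweight loss = W^SO − W^NE = 19.53.

19.53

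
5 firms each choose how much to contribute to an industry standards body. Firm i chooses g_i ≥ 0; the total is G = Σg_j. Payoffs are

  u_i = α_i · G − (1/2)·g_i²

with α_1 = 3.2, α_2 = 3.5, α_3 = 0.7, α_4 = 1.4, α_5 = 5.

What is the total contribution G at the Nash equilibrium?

Firm i's FOC: ∂u_i/∂g_i = α_i − g_i = 0, so g_i* = α_i.
NE contributions = (3.2, 3.5, 0.7, 1.4, 5); G = 13.8.

13.8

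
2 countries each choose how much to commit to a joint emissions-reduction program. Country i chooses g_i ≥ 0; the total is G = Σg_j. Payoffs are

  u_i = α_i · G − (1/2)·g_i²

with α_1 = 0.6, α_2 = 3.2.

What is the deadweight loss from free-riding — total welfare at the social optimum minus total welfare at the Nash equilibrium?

Country i's FOC: ∂u_i/∂g_i = α_i − g_i = 0, so g_i* = α_i.
NE contributions = (0.6, 3.2); G = 3.8.
W^NE = (Σα)·G − ½Σα_i² = 3.8² − ½·10.6 = 9.14.
Planner sets g_i = Σα_j = 3.8 for every i, so G^SO = 2·3.8 = 7.6.
W^SO = (Σα)·G^SO − ½·2·(Σα)² = (2/2)·3.8² = 14.44.
Deadweight loss = W^SO − W^NE = 5.3.

5.3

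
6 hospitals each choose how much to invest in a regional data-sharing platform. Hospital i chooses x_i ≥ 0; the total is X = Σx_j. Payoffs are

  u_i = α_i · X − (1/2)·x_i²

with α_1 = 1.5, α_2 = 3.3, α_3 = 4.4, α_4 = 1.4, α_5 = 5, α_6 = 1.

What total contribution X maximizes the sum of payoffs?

Planner FOC: ∂(Σu_j)/∂x_i = (Σα_j) − x_i = 0, so x_i^SO = Σα_j = 16.6 for every i; X^SO = 99.6.

99.6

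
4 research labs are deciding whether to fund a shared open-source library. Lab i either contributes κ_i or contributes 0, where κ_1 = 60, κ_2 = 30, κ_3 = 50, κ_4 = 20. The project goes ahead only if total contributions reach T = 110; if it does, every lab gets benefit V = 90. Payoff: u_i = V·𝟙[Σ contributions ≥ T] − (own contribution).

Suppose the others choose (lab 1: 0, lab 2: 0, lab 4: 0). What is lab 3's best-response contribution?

0

Others' total = 0. Even contributing 50 gives 50 < 110: no benefit either way.
Best response: 0.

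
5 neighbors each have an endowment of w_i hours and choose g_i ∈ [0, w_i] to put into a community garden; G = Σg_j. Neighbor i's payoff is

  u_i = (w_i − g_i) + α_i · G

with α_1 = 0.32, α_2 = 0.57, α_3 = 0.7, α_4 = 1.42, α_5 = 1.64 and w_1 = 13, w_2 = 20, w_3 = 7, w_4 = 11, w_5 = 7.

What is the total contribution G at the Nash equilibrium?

∂u_i/∂g_i = α_i − 1, so neighbor i contributes w_i if α_i > 1, else 0.
α_i > 1 for i ∈ {4, 5}; NE contributions (0, 0, 0, 11, 7), G = 18.

18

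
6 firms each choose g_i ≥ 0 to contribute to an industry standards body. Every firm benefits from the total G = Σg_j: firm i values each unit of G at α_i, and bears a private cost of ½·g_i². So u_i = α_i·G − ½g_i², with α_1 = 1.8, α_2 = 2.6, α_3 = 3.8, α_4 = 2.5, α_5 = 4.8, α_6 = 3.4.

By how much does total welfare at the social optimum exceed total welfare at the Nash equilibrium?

Firm i's FOC: ∂u_i/∂g_i = α_i − g_i = 0, so g_i* = α_i.
NE contributions = (1.8, 2.6, 3.8, 2.5, 4.8, 3.4); G = 18.9.
W^NE = (Σα)·G − ½Σα_i² = 18.9² − ½·65.29 = 324.565.
Planner sets g_i = Σα_j = 18.9 for every i, so G^SO = 6·18.9 = 113.4.
W^SO = (Σα)·G^SO − ½·6·(Σα)² = (6/2)·18.9² = 1071.63.
Deadweight loss = W^SO − W^NE = 747.065.

747.065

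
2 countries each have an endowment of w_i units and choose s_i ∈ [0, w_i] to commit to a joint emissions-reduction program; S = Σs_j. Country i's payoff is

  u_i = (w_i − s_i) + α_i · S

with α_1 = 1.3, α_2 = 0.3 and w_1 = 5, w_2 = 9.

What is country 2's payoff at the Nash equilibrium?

∂u_i/∂s_i = α_i − 1, so country i contributes w_i if α_i > 1, else 0.
α_i > 1 for i ∈ {1}; NE contributions (5, 0), S = 5.
u_2 = (9 − 0) + 0.3·5 = 10.5.

10.5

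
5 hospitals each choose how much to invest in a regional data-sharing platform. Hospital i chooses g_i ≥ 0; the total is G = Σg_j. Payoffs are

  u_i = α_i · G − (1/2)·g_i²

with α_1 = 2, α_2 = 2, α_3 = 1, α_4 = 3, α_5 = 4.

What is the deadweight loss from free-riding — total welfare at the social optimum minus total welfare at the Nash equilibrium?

233

Hospital i's FOC: ∂u_i/∂g_i = α_i − g_i = 0, so g_i* = α_i.
NE contributions = (2, 2, 1, 3, 4); G = 12.
W^NE = (Σα)·G − ½Σα_i² = 12² − ½·34 = 127.
Planner sets g_i = Σα_j = 12 for every i, so G^SO = 5·12 = 60.
W^SO = (Σα)·G^SO − ½·5·(Σα)² = (5/2)·12² = 360.
Deadweight loss = W^SO − W^NE = 233.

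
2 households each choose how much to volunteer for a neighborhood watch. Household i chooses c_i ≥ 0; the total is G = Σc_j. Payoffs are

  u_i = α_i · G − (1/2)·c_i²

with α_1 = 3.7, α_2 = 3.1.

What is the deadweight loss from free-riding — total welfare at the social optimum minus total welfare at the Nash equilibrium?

11.65

Household i's FOC: ∂u_i/∂c_i = α_i − c_i = 0, so c_i* = α_i.
NE contributions = (3.7, 3.1); G = 6.8.
W^NE = (Σα)·G − ½Σα_i² = 6.8² − ½·23.3 = 34.59.
Planner sets c_i = Σα_j = 6.8 for every i, so G^SO = 2·6.8 = 13.6.
W^SO = (Σα)·G^SO − ½·2·(Σα)² = (2/2)·6.8² = 46.24.
Deadweight loss = W^SO − W^NE = 11.65.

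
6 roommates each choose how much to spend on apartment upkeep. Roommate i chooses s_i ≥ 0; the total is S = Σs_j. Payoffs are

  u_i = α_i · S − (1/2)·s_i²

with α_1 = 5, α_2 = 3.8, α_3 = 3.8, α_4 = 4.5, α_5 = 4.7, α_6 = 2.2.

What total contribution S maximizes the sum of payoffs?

Planner FOC: ∂(Σu_j)/∂s_i = (Σα_j) − s_i = 0, so s_i^SO = Σα_j = 24 for every i; S^SO = 144.

144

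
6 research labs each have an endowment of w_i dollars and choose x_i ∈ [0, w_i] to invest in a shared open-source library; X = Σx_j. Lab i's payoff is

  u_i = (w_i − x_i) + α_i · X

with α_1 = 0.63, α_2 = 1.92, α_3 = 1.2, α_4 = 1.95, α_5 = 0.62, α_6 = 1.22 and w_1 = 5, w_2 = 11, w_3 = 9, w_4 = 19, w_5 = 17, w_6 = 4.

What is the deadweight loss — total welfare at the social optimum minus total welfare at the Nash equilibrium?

143.88

∂u_i/∂x_i = α_i − 1, so lab i contributes w_i if α_i > 1, else 0.
α_i > 1 for i ∈ {2, 3, 4, 6}; NE contributions (0, 11, 9, 19, 0, 4), X = 43.
W^NE = Σw_i − X^NE + (Σα_i)·X^NE = 65 + 6.54·43 = 346.22.
Planner: ∂(Σu_j)/∂x_i = Σα_j − 1 = 6.54 > 0, so everyone contributes w_i; X^SO = 65, W^SO = 65 + 6.54·65 = 490.1.
Deadweight loss = 143.88.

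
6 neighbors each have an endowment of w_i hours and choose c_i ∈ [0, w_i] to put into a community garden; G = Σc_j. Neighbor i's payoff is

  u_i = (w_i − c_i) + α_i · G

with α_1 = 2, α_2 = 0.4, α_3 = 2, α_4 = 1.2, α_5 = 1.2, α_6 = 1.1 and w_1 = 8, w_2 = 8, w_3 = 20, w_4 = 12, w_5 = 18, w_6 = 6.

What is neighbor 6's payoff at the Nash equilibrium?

∂u_i/∂c_i = α_i − 1, so neighbor i contributes w_i if α_i > 1, else 0.
α_i > 1 for i ∈ {1, 3, 4, 5, 6}; NE contributions (8, 0, 20, 12, 18, 6), G = 64.
u_6 = (6 − 6) + 1.1·64 = 70.4.

70.4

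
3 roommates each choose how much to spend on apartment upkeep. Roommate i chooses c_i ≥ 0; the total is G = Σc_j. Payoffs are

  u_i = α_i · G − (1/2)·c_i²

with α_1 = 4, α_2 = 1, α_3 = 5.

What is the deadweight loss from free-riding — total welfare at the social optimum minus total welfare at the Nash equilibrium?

Roommate i's FOC: ∂u_i/∂c_i = α_i − c_i = 0, so c_i* = α_i.
NE contributions = (4, 1, 5); G = 10.
W^NE = (Σα)·G − ½Σα_i² = 10² − ½·42 = 79.
Planner sets c_i = Σα_j = 10 for every i, so G^SO = 3·10 = 30.
W^SO = (Σα)·G^SO − ½·3·(Σα)² = (3/2)·10² = 150.
Deadweight loss = W^SO − W^NE = 71.

71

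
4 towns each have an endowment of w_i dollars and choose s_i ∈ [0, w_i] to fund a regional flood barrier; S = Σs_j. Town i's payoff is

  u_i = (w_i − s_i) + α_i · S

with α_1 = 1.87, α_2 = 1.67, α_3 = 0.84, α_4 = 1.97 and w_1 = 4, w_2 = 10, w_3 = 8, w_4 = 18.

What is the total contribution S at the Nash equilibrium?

32

∂u_i/∂s_i = α_i − 1, so town i contributes w_i if α_i > 1, else 0.
α_i > 1 for i ∈ {1, 2, 4}; NE contributions (4, 10, 0, 18), S = 32.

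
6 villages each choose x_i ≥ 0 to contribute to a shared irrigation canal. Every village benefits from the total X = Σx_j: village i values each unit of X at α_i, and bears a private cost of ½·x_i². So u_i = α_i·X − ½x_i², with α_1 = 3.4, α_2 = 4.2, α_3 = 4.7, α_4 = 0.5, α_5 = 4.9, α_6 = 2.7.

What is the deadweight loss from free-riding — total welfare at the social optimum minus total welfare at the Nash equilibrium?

Village i's FOC: ∂u_i/∂x_i = α_i − x_i = 0, so x_i* = α_i.
NE contributions = (3.4, 4.2, 4.7, 0.5, 4.9, 2.7); X = 20.4.
W^NE = (Σα)·X − ½Σα_i² = 20.4² − ½·82.84 = 374.74.
Planner sets x_i = Σα_j = 20.4 for every i, so X^SO = 6·20.4 = 122.4.
W^SO = (Σα)·X^SO − ½·6·(Σα)² = (6/2)·20.4² = 1248.48.
Deadweight loss = W^SO − W^NE = 873.74.

873.74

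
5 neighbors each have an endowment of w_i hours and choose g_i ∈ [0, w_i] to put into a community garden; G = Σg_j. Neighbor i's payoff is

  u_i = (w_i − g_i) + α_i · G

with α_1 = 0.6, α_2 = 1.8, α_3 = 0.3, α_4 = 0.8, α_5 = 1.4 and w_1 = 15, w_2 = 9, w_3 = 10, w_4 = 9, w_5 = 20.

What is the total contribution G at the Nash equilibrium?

∂u_i/∂g_i = α_i − 1, so neighbor i contributes w_i if α_i > 1, else 0.
α_i > 1 for i ∈ {2, 5}; NE contributions (0, 9, 0, 0, 20), G = 29.

29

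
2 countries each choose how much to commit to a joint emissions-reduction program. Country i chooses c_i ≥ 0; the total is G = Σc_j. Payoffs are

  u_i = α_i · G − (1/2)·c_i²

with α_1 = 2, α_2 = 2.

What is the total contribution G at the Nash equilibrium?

Country i's FOC: ∂u_i/∂c_i = α_i − c_i = 0, so c_i* = α_i.
NE contributions = (2, 2); G = 4.

4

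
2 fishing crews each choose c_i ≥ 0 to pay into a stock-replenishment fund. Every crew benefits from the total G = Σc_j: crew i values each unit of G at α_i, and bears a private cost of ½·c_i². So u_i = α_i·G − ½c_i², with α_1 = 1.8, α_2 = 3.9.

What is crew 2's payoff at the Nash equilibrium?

Crew i's FOC: ∂u_i/∂c_i = α_i − c_i = 0, so c_i* = α_i.
NE contributions = (1.8, 3.9); G = 5.7.
u_2 = α_2·G − ½·(c_2)² = 3.9·5.7 − ½·3.9² = 14.625.

14.625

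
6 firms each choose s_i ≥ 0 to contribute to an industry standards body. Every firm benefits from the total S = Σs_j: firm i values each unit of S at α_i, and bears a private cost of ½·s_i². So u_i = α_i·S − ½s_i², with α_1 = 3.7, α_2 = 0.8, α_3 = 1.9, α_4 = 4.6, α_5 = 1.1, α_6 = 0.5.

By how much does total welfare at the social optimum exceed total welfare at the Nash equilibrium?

337.8

Firm i's FOC: ∂u_i/∂s_i = α_i − s_i = 0, so s_i* = α_i.
NE contributions = (3.7, 0.8, 1.9, 4.6, 1.1, 0.5); S = 12.6.
W^NE = (Σα)·S − ½Σα_i² = 12.6² − ½·40.56 = 138.48.
Planner sets s_i = Σα_j = 12.6 for every i, so S^SO = 6·12.6 = 75.6.
W^SO = (Σα)·S^SO − ½·6·(Σα)² = (6/2)·12.6² = 476.28.
Deadweight loss = W^SO − W^NE = 337.8.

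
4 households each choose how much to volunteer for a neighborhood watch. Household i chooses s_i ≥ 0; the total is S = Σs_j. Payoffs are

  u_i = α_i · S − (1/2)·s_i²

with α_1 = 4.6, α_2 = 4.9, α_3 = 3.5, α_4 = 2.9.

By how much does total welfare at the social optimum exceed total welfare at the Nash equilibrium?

285.725

Household i's FOC: ∂u_i/∂s_i = α_i − s_i = 0, so s_i* = α_i.
NE contributions = (4.6, 4.9, 3.5, 2.9); S = 15.9.
W^NE = (Σα)·S − ½Σα_i² = 15.9² − ½·65.83 = 219.895.
Planner sets s_i = Σα_j = 15.9 for every i, so S^SO = 4·15.9 = 63.6.
W^SO = (Σα)·S^SO − ½·4·(Σα)² = (4/2)·15.9² = 505.62.
Deadweight loss = W^SO − W^NE = 285.725.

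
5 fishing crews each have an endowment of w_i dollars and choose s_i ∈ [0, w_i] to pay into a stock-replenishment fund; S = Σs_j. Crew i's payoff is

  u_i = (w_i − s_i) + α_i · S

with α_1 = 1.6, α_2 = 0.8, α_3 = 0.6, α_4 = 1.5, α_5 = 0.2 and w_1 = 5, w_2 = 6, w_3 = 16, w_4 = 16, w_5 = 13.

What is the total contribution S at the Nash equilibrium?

∂u_i/∂s_i = α_i − 1, so crew i contributes w_i if α_i > 1, else 0.
α_i > 1 for i ∈ {1, 4}; NE contributions (5, 0, 0, 16, 0), S = 21.

21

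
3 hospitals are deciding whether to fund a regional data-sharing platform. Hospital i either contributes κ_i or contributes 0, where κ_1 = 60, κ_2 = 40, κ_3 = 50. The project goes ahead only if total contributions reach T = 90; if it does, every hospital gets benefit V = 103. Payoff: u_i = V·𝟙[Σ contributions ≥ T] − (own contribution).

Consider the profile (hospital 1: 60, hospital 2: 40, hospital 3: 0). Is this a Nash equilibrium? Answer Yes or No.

Yes

Total = 100 ≥ 90: provided.
Hospital 1 (pledges 60, payoff 43): dropping to 0 → total 40, payoff 0. No gain.
Hospital 2 (pledges 40, payoff 63): dropping to 0 → total 60, payoff 0. No gain.
Hospital 3 (pledges 0, payoff 103): pledging 50 → total 150, payoff 53. No gain.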